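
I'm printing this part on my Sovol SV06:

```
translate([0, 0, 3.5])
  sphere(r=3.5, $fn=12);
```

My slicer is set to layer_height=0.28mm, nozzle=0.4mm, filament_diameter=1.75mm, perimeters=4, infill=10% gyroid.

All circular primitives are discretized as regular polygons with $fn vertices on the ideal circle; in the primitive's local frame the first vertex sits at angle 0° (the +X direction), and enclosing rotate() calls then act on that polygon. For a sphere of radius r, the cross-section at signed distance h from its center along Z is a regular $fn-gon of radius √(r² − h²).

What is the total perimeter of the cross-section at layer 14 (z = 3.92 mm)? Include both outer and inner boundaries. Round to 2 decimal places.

21.58 mm

At z = 3.92 mm: the r=3.5 sphere contributes a regular 12-gon of circumradius √(3.5²−0.42²) = 3.475 (perimeter = 2·12·3.475·sin(180°/12) = 21.58 mm). Overall, the cross-section is a single solid region. Total boundary length (outer) = 21.58 mm.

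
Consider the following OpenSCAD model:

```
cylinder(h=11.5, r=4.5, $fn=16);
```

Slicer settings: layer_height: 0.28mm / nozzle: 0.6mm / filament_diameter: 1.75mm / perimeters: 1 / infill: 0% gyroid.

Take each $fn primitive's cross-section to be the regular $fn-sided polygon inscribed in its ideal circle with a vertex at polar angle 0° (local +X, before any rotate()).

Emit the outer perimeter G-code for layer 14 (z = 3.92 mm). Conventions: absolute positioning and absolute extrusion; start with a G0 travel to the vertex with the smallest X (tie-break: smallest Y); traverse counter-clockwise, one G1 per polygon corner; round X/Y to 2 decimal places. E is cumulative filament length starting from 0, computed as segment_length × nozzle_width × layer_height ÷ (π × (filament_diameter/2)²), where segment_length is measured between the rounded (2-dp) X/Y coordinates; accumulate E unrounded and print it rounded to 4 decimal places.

G0 X-4.50 Y0.00 Z3.92
G1 X-4.16 Y-1.72 E0.1225
G1 X-3.18 Y-3.18 E0.2453
G1 X-1.72 Y-4.16 E0.3681
G1 X0.00 Y-4.50 E0.4906
G1 X1.72 Y-4.16 E0.6130
G1 X3.18 Y-3.18 E0.7358
G1 X4.16 Y-1.72 E0.8587
G1 X4.50 Y0.00 E0.9811
G1 X4.16 Y1.72 E1.1036
G1 X3.18 Y3.18 E1.2264
G1 X1.72 Y4.16 E1.3492
G1 X0.00 Y4.50 E1.4717
G1 X-1.72 Y4.16 E1.5941
G1 X-3.18 Y3.18 E1.7169
G1 X-4.16 Y1.72 E1.8398
G1 X-4.50 Y0.00 E1.9622

At z = 3.92 mm: the cylinder: section is a regular 16-gon, circumradius r=4.5. The outline is a single polygon with 16 vertices. Extrusion per mm of travel: 0.6 × 0.28 / (π × 0.875²) = 0.069846. Accumulating E over each segment gives final E = 1.9622.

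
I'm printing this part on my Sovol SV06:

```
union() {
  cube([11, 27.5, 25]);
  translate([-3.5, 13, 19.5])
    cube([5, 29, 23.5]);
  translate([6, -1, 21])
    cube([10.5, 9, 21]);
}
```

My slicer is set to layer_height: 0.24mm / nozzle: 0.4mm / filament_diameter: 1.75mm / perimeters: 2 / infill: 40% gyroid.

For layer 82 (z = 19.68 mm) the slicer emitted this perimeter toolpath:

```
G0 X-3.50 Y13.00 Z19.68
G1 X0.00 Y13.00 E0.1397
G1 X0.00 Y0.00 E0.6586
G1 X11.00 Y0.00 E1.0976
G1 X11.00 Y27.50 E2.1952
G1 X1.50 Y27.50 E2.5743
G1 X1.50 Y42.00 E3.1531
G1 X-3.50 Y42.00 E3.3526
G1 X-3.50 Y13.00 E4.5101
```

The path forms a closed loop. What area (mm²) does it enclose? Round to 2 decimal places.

425.75 mm²

Apply the shoelace formula to the sequence of (X, Y) vertices; enclosed area = 425.75 mm².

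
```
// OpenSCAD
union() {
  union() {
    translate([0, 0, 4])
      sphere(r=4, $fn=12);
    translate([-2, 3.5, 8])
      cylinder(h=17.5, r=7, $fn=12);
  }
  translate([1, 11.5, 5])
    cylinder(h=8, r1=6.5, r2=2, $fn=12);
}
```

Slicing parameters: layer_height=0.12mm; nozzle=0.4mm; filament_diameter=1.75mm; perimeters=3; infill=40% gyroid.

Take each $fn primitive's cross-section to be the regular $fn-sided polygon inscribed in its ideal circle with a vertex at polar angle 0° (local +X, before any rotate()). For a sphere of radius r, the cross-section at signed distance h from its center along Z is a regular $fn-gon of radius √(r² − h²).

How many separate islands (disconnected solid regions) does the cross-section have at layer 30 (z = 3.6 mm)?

At z = 3.6 mm: the r=4 sphere slices to a regular 12-gon of circumradius 3.980 (√(r²−h²) with h=0.4 from center); the cylinder at (-2, 3.5) is not intersected at this z (z outside [8, 25.5]); Combining (union): only the r=4 sphere is present, so the union is just that shape — 1 connected region; the cone at (1, 11.5) does not reach this height (z outside [5, 13]); Combining (union): only that combined region is present, so the union is just that shape — 1 connected region. Overall, the cross-section is a single solid region. Island count = 1.

1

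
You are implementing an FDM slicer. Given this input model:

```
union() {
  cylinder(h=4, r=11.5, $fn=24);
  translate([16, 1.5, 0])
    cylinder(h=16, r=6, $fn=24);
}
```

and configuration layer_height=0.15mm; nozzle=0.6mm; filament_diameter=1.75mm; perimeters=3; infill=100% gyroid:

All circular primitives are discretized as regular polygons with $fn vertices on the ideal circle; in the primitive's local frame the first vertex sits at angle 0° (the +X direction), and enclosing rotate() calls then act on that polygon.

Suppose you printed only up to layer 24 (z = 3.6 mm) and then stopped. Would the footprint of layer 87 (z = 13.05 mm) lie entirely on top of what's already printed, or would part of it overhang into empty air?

Compare the two slices. At z = 3.6: the r=11.5 cylinder contributes a regular 24-gon of circumradius 11.5 (area = (24/2)·11.500²·sin(360°/24) = 410.75 mm²); the cylinder at (16, 1.5): section is a regular 24-gon, circumradius r=6 (area = (24/2)·6.000²·sin(360°/24) = 111.81 mm²); Merging all regions: the regions partially overlap — summed areas 522.56 mm² minus the doubly-counted overlap 5.62 mm² gives 516.94 mm² — area = 516.94 mm². At z = 13.05: the cylinder does not reach this height (z outside [0, 4]); the r=6 cylinder at (16, 1.5) gives a regular 24-gon of circumradius 6 (constant along its height) (area = (24/2)·6.000²·sin(360°/24) = 111.81 mm²); Taking the union: only the r=6 cylinder at (16, 1.5) is present, so the union is just that shape — area = 111.81 mm². Checking containment: the cross-section at z = 13.05 is a subset of the cross-section at z = 3.6.

entirely on top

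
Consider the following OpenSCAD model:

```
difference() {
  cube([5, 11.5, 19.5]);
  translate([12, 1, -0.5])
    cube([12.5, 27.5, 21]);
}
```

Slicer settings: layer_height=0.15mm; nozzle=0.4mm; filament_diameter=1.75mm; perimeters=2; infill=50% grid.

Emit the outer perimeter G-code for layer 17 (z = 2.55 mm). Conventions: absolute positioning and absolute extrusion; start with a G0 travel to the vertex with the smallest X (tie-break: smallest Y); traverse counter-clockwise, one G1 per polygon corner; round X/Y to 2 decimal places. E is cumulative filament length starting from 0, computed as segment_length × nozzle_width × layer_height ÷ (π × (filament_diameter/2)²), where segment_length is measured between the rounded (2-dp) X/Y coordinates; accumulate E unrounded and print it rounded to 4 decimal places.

G0 X0.00 Y0.00 Z2.55
G1 X5.00 Y0.00 E0.1247
G1 X5.00 Y11.50 E0.4116
G1 X0.00 Y11.50 E0.5363
G1 X0.00 Y0.00 E0.8232

At z = 2.55 mm: the cube (footprint 5×11.5) is included at this height; the cube at (12, 1) (footprint 12.5×27.5) is included at this height; Taking the first minus the rest: starting from the 5×11.5 cube, the 12.5×27.5 cube at (12, 1) misses the remaining region (no effect) — 1 connected region. The outline is a single polygon with 4 vertices. Extrusion per mm of travel: 0.4 × 0.15 / (π × 0.875²) = 0.024945. Accumulating E over each segment gives final E = 0.8232.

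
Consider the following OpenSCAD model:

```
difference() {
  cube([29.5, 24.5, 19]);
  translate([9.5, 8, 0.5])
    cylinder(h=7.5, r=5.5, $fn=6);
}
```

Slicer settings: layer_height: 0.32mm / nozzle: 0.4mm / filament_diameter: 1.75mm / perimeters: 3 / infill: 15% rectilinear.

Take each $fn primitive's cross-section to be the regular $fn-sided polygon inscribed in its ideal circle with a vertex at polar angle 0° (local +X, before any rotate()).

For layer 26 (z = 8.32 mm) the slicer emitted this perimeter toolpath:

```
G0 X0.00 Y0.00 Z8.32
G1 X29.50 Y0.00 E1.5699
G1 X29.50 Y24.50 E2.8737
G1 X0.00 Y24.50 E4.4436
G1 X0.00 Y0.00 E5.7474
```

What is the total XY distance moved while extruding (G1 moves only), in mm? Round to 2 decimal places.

108.00 mm

Sum the Euclidean lengths of each G1 segment: total = 108.00 mm.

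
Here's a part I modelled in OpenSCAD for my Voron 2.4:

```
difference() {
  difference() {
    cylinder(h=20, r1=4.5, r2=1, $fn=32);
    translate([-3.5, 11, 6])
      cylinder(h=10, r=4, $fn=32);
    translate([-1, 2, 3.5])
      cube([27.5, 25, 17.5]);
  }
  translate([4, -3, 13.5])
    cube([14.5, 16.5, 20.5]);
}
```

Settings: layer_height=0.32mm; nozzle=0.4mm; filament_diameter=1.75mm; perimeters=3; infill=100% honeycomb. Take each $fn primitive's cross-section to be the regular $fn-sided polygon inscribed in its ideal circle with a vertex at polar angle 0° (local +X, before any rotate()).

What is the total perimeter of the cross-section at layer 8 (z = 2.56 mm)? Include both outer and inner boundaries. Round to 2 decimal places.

25.42 mm

At z = 2.56 mm: the cone (r1=4.5→r2=1) has section circumradius 4.052 here — a regular 32-gon (perimeter = 2·32·4.052·sin(180°/32) = 25.42 mm); the cylinder at (-3.5, 11) does not reach this height (z outside [6, 16]); the cube at (-1, 2) is absent (z outside [3.5, 21]); Taking the first minus the rest: none of the subtracted shapes is present at this height, so the cone is unchanged — boundary = 25.42 mm; the cube at (4, -3) is absent (z outside [13.5, 34]); Taking the first minus the rest: none of the subtracted shapes is present at this height, so that combined region is unchanged — boundary = 25.42 mm. Overall, the cross-section is a single solid region. Total boundary length (outer) = 25.42 mm.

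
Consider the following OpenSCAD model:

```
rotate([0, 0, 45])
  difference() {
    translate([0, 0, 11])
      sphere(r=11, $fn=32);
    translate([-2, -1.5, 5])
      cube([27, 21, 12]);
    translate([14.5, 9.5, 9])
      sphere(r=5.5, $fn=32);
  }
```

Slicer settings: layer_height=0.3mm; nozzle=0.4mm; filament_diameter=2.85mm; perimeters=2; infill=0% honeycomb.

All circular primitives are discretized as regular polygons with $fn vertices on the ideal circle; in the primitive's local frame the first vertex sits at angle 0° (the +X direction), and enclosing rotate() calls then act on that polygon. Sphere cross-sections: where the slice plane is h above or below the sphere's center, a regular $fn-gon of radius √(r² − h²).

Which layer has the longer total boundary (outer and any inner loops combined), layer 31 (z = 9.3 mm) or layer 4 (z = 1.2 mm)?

layer 31 (z = 9.3 mm)

Layer 31 (z = 9.3): the r=11 sphere contributes a regular 32-gon of circumradius √(11²−1.7²) = 10.868 (perimeter = 2·32·10.868·sin(180°/32) = 68.18 mm); the cube at (-2, -1.5) (footprint 27×21) is included at this height (perimeter 96.00 mm); the r=5.5 sphere at (14.5, 9.5) contributes a regular 32-gon of circumradius √(5.5²−0.3²) = 5.492 (perimeter = 2·32·5.492·sin(180°/32) = 34.45 mm); After the difference (first − rest): starting from the r=11 sphere, the 27×21 cube at (-2, -1.5) partially overlaps it — only the 132.90 mm² overlap (of its 567.00 mm²) is removed, clipping the outline; the r=5.5 sphere at (14.5, 9.5) misses the remaining region (no effect) — boundary = 72.51 mm; (whole slice rotated 45° about Z — lengths, areas and connectivity unchanged). So its perimeter = 72.51 mm. Layer 4 (z = 1.2): the r=11 sphere contributes a regular 32-gon of circumradius √(11²−9.8²) = 4.996 (perimeter = 2·32·4.996·sin(180°/32) = 31.34 mm); the cube at (-2, -1.5) does not reach this height (z outside [5, 17]); the sphere at (14.5, 9.5) does not reach this height (|z−center|=7.800 > r=5.5); After the difference (first − rest): none of the subtracted shapes is present at this height, so the r=11 sphere is unchanged — boundary = 31.34 mm; (rotated 45° about Z; rotation is an isometry so areas/perimeters/island counts are preserved). So its perimeter = 31.34 mm. Layer 31 is larger (72.51 vs 31.34 mm).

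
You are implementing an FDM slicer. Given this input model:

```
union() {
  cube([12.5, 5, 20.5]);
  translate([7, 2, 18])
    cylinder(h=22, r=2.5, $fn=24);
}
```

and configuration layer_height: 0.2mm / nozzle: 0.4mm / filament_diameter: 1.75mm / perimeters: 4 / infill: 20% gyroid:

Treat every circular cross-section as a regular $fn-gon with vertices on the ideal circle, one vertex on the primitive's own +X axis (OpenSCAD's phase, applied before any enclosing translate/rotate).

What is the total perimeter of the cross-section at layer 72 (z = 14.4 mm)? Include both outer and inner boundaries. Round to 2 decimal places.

35.00 mm

At z = 14.4 mm: the cube (footprint 12.5×5) is included at this height (perimeter 35.00 mm); the cylinder at (7, 2) is not intersected at this z (z outside [18, 40]); Merging all regions: only the 12.5×5 cube is present, so the union is just that shape — boundary = 35.00 mm. Overall, the cross-section is a single solid region. Total boundary length (outer) = 35.00 mm.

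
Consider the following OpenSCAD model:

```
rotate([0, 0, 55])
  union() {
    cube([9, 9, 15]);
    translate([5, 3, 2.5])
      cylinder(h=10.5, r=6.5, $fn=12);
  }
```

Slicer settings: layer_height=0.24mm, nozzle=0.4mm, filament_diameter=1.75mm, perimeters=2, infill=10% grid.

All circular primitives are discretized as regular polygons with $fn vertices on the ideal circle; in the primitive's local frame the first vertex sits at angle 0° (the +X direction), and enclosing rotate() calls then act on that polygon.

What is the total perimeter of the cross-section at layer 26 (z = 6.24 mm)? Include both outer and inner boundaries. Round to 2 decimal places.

42.48 mm

At z = 6.24 mm: the 9×9 cube contributes its full rectangle (perimeter 36.00 mm); the r=6.5 cylinder at (5, 3) gives a regular 12-gon of circumradius 6.5 (constant along its height) (perimeter = 2·12·6.500·sin(180°/12) = 40.38 mm); Combining (union): the regions partially overlap (shared area 77.75 mm²), so the edge portions inside another operand are dropped and the merged outline is re-measured after clipping — boundary = 42.48 mm; (rotated 55° about Z; rotation is an isometry so areas/perimeters/island counts are preserved). Overall, the cross-section is a single solid region. Total boundary length (outer) = 42.48 mm.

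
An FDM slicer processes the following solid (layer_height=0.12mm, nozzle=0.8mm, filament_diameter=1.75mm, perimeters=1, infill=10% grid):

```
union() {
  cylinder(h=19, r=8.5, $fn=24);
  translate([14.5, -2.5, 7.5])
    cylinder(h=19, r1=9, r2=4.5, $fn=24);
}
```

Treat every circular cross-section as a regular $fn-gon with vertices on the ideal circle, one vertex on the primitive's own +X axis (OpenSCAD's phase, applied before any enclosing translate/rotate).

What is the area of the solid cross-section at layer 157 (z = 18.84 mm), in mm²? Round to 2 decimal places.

At z = 18.84 mm: the r=8.5 cylinder contributes a regular 24-gon of circumradius 8.5 (area = (24/2)·8.500²·sin(360°/24) = 224.40 mm²); the cone at (14.5, -2.5) (r1=9→r2=4.5) has section circumradius 6.314 here — a regular 24-gon (area = (24/2)·6.314²·sin(360°/24) = 123.83 mm²); Combining (union): the 2 present regions are separate (no shared area or edge), so areas and boundary lengths simply add and each stays a separate island — area = 348.22 mm². Overall, the cross-section has 2 separate islands. Net area = 348.22 mm².

348.22 mm²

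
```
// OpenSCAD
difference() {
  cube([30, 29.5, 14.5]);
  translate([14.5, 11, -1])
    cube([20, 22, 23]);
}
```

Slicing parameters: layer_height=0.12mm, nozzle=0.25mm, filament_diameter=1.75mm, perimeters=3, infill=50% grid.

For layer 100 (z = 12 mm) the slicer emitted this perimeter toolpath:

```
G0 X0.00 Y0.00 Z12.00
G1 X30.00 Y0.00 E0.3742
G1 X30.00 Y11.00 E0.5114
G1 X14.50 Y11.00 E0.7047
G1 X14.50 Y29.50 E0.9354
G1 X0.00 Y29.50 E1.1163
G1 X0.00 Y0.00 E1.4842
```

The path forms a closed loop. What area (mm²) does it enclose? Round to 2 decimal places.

Apply the shoelace formula to the sequence of (X, Y) vertices; enclosed area = 598.25 mm².

598.25 mm²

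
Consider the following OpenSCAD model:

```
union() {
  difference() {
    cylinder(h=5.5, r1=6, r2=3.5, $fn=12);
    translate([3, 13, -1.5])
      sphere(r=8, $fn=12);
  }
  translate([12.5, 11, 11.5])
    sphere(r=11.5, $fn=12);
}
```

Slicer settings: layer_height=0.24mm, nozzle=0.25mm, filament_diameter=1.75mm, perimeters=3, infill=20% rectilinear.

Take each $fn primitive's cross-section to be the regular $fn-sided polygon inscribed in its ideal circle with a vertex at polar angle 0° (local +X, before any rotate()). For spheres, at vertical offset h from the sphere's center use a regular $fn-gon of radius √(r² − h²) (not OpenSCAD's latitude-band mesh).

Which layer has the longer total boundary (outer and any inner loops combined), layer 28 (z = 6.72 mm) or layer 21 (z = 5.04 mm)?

layer 21 (z = 5.04 mm)

Layer 28 (z = 6.72): the cone is not intersected at this z (z outside [0, 5.5]); the sphere at (3, 13) is not intersected at this z (|z−center|=8.220 > r=8); After the difference (first − rest): the first operand is absent here, so nothing remains; the r=11.5 sphere at (12.5, 11) slices to a regular 12-gon of circumradius 10.460 (√(r²−h²) with h=4.78 from center) (perimeter = 2·12·10.460·sin(180°/12) = 64.97 mm); Merging all regions: only the r=11.5 sphere at (12.5, 11) is present, so the union is just that shape — boundary = 64.97 mm. So its perimeter = 64.97 mm. Layer 21 (z = 5.04): the cone (r1=6→r2=3.5) has section circumradius 3.709 here — a regular 12-gon (perimeter = 2·12·3.709·sin(180°/12) = 23.04 mm); the r=8 sphere at (3, 13) slices to a regular 12-gon of circumradius 4.607 (√(r²−h²) with h=6.54 from center) (perimeter = 2·12·4.607·sin(180°/12) = 28.62 mm); Subtracting the remaining from the first: starting from the cone, the r=8 sphere at (3, 13) misses the remaining region (no effect) — boundary = 23.04 mm; the r=11.5 sphere at (12.5, 11) slices to a regular 12-gon of circumradius 9.514 (√(r²−h²) with h=6.46 from center) (perimeter = 2·12·9.514·sin(180°/12) = 59.10 mm); Taking the union: the 2 present regions are separate (no shared area or edge), so areas and boundary lengths simply add and each stays a separate island — boundary = 82.14 mm. So its perimeter = 82.14 mm. Layer 21 is larger (82.14 vs 64.97 mm).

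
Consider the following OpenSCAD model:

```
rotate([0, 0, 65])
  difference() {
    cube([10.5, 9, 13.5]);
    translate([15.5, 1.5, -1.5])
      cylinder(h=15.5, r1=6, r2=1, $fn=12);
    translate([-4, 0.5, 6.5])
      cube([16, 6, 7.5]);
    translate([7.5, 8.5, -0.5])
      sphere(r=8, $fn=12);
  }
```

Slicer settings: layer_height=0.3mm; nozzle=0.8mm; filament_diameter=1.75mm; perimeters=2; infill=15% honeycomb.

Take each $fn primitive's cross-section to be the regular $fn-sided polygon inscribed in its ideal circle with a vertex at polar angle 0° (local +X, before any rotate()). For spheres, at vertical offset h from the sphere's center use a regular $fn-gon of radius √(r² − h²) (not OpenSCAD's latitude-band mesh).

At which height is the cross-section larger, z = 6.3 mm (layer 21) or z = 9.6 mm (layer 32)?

Layer 21 (z = 6.3): the 10.5×9 cube contributes its full rectangle (area 94.50 mm²); the cone at (15.5, 1.5) contributes a regular 12-gon of circumradius 3.484 (interpolated between r1=6 and r2=1 at t=0.503) (area = (12/2)·3.484²·sin(360°/12) = 36.41 mm²); the cube at (-4, 0.5) is not intersected at this z (z outside [6.5, 14]); the r=8 sphere at (7.5, 8.5) slices to a regular 12-gon of circumradius 4.214 (√(r²−h²) with h=6.8 from center) (area = (12/2)·4.214²·sin(360°/12) = 53.28 mm²); After the difference (first − rest): starting from the 10.5×9 cube (94.50 mm²), the cone at (15.5, 1.5) misses the remaining region (no effect); the r=8 sphere at (7.5, 8.5) partially overlaps it — only the 28.04 mm² overlap (of its 53.28 mm²) is removed, clipping the outline — area = 66.46 mm²; (whole slice rotated 65° about Z — lengths, areas and connectivity unchanged). So its area = 66.46 mm². Layer 32 (z = 9.6): the 10.5×9 cube contributes its full rectangle (area 94.50 mm²); the cone at (15.5, 1.5) contributes a regular 12-gon of circumradius 2.419 (interpolated between r1=6 and r2=1 at t=0.716) (area = (12/2)·2.419²·sin(360°/12) = 17.56 mm²); the cube at (-4, 0.5) is present — its section is the full 16×6 rectangle (area 96.00 mm²); the sphere at (7.5, 8.5) is absent (|z−center|=10.100 > r=8); After the difference (first − rest): starting from the 10.5×9 cube (94.50 mm²), the cone at (15.5, 1.5) misses the remaining region (no effect); the 16×6 cube at (-4, 0.5) partially overlaps it — only the 63.00 mm² overlap (of its 96.00 mm²) is removed, clipping the outline — area = 31.50 mm²; (rotated 65° about Z; rotation is an isometry so areas/perimeters/island counts are preserved). So its area = 31.50 mm². Layer 21 is larger (66.46 vs 31.50 mm²).

layer 21 (z = 6.3 mm)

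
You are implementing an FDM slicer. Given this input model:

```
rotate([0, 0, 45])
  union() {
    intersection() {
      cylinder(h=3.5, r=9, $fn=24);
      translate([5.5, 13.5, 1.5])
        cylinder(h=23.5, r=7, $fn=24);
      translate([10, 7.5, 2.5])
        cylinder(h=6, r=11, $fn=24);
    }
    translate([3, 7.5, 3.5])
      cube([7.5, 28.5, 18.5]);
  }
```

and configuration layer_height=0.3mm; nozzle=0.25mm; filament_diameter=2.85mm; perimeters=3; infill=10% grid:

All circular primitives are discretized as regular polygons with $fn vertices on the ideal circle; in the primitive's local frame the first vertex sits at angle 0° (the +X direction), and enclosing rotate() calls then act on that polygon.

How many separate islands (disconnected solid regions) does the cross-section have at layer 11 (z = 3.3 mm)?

At z = 3.3 mm: the r=9 cylinder contributes a regular 24-gon of circumradius 9; the r=7 cylinder at (5.5, 13.5) gives a regular 24-gon of circumradius 7 (constant along its height); the r=11 cylinder at (10, 7.5) gives a regular 24-gon of circumradius 11 (constant along its height); After intersecting: the r=7 cylinder at (5.5, 13.5) partially overlaps the r=9 cylinder; clipping to the common part keeps 5.65 mm²; the running intersection lies inside the r=11 cylinder at (10, 7.5), so it is kept whole — 1 connected region; the cube at (3, 7.5) is absent (z outside [3.5, 22]); Taking the union: only the result so far is present, so the union is just that shape — 1 connected region; (rotated 45° about Z; rotation is an isometry so areas/perimeters/island counts are preserved). Overall, the cross-section is a single solid region. Island count = 1.

1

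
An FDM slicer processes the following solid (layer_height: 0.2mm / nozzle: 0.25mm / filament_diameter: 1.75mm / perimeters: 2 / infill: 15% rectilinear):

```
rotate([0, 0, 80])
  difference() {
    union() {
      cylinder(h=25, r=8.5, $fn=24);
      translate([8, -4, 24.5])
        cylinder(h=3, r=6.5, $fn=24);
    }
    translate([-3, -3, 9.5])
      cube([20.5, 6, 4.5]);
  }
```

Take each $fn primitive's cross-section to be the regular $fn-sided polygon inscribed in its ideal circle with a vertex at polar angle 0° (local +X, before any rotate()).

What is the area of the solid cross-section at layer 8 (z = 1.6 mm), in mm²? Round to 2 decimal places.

At z = 1.6 mm: the r=8.5 cylinder gives a regular 24-gon of circumradius 8.5 (constant along its height) (area = (24/2)·8.500²·sin(360°/24) = 224.40 mm²); the cylinder at (8, -4) does not reach this height (z outside [24.5, 27.5]); Merging all regions: only the r=8.5 cylinder is present, so the union is just that shape — area = 224.40 mm²; the cube at (-3, -3) is not intersected at this z (z outside [9.5, 14]); After the difference (first − rest): none of the subtracted shapes is present at this height, so the result so far is unchanged — area = 224.40 mm²; (whole slice rotated 80° about Z — lengths, areas and connectivity unchanged). Overall, the cross-section is a single solid region. Net area = 224.40 mm².

224.40 mm²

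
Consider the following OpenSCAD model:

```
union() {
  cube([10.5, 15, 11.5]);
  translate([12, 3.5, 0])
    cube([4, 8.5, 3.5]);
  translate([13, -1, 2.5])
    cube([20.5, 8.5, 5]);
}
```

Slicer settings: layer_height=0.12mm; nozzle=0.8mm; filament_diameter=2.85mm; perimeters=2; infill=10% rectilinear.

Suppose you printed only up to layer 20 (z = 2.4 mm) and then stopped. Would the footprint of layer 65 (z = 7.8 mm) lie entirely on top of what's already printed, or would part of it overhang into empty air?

entirely on top

Compare the two slices. At z = 2.4: the 10.5×15 cube contributes its full rectangle (area 157.50 mm²); the cube at (12, 3.5) is present — its section is the full 4×8.5 rectangle (area 34.00 mm²); the cube at (13, -1) is not intersected at this z (z outside [2.5, 7.5]); Taking the union: the 2 present regions are separate (no shared area or edge), so areas and boundary lengths simply add and each stays a separate island — area = 191.50 mm². At z = 7.8: the cube (footprint 10.5×15) is included at this height (area 157.50 mm²); the cube at (12, 3.5) is absent (z outside [0, 3.5]); the cube at (13, -1) does not reach this height (z outside [2.5, 7.5]); Merging all regions: only the 10.5×15 cube is present, so the union is just that shape — area = 157.50 mm². Checking containment: the cross-section at z = 7.8 is a subset of the cross-section at z = 2.4.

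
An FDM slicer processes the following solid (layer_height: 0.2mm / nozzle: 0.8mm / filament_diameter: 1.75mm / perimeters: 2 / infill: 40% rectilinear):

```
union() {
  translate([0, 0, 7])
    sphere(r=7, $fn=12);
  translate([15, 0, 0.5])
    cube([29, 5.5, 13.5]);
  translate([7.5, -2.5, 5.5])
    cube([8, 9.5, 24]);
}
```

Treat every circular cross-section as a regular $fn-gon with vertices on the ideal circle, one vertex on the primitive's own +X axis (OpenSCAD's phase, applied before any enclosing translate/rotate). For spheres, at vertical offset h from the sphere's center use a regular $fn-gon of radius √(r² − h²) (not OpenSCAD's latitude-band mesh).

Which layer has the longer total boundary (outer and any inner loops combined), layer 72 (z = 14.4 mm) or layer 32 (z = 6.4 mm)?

Layer 72 (z = 14.4): the sphere does not reach this height (|z−center|=7.400 > r=7); the cube at (15, 0) is absent (z outside [0.5, 14]); the 8×9.5 cube at (7.5, -2.5) contributes its full rectangle (perimeter 35.00 mm); Combining (union): only the 8×9.5 cube at (7.5, -2.5) is present, so the union is just that shape — boundary = 35.00 mm. So its perimeter = 35.00 mm. Layer 32 (z = 6.4): the r=7 sphere slices to a regular 12-gon of circumradius 6.974 (√(r²−h²) with h=0.6 from center) (perimeter = 2·12·6.974·sin(180°/12) = 43.32 mm); the 29×5.5 cube at (15, 0) contributes its full rectangle (perimeter 69.00 mm); the 8×9.5 cube at (7.5, -2.5) contributes its full rectangle (perimeter 35.00 mm); Combining (union): the regions partially overlap (shared area 2.75 mm²), so the edge portions inside another operand are dropped and the merged outline is re-measured after clipping — boundary = 135.32 mm. So its perimeter = 135.32 mm. Layer 32 is larger (135.32 vs 35.00 mm).

layer 32 (z = 6.4 mm)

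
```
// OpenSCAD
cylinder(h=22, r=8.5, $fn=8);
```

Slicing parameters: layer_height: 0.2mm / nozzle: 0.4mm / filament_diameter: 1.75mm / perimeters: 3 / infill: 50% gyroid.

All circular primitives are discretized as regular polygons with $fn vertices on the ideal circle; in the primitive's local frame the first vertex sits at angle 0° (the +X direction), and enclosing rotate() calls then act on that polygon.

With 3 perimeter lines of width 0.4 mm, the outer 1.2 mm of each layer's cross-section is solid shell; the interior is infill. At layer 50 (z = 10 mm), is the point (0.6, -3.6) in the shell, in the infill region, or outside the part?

infill

At z = 10 mm: the r=8.5 cylinder gives a regular 8-gon of circumradius 8.5 (constant along its height). Overall, the cross-section is a single solid region. The nearest boundary edge runs (-0.00, -8.50)→(6.01, -6.01); distance from the point to it = 4.30 mm. The point is inside the cross-section and 4.30 mm from the nearest boundary — more than the 1.2 mm shell width (3 × 0.4), so it's in the infill interior.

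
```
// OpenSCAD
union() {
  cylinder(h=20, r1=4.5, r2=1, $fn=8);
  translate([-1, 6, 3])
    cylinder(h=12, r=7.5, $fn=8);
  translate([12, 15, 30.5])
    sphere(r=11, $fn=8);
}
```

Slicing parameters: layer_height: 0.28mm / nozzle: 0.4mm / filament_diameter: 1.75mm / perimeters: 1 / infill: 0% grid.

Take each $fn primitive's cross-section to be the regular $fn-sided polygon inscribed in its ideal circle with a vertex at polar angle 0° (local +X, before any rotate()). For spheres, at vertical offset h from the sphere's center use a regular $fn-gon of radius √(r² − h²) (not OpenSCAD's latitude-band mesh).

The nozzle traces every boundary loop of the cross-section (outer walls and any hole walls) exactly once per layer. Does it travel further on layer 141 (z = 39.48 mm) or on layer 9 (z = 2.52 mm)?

Layer 141 (z = 39.48): the cone does not reach this height (z outside [0, 20]); the cylinder at (-1, 6) is not intersected at this z (z outside [3, 15]); the r=11 sphere at (12, 15) contributes a regular 8-gon of circumradius √(11²−8.98²) = 6.353 (perimeter = 2·8·6.353·sin(180°/8) = 38.90 mm); Taking the union: only the r=11 sphere at (12, 15) is present, so the union is just that shape — boundary = 38.90 mm. So its perimeter = 38.90 mm. Layer 9 (z = 2.52): the cone contributes a regular 8-gon of circumradius 4.059 (interpolated between r1=4.5 and r2=1 at t=0.126) (perimeter = 2·8·4.059·sin(180°/8) = 24.85 mm); the cylinder at (-1, 6) is not intersected at this z (z outside [3, 15]); the sphere at (12, 15) is absent (|z−center|=27.980 > r=11); Combining (union): only the cone is present, so the union is just that shape — boundary = 24.85 mm. So its perimeter = 24.85 mm. Layer 141 is larger (38.90 vs 24.85 mm).

layer 141 (z = 39.48 mm)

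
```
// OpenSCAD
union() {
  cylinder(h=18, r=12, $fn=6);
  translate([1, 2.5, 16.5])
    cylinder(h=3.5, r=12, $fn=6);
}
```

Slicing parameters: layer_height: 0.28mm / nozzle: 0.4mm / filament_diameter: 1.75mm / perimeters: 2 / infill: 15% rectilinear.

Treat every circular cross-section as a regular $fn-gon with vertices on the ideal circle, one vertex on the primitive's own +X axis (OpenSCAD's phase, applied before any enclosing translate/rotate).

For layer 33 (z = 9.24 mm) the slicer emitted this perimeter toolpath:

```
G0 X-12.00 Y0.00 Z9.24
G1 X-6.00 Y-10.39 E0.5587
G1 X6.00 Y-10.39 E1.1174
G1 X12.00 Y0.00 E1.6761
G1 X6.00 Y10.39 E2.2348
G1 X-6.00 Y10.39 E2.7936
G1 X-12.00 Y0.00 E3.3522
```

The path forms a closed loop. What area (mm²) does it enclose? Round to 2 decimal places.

Apply the shoelace formula to the sequence of (X, Y) vertices; enclosed area = 374.04 mm².

374.04 mm²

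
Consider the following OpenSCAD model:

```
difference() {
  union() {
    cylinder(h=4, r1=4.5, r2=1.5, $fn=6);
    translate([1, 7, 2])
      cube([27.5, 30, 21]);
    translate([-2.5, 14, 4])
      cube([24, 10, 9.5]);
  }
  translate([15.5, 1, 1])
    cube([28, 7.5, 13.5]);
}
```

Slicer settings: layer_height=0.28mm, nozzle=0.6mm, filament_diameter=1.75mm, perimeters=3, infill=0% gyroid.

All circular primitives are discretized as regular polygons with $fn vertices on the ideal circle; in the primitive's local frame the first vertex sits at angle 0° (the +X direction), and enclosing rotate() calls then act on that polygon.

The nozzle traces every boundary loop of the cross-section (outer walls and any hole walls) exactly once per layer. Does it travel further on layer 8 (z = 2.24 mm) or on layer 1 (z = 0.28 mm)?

Layer 8 (z = 2.24): the cone contributes a regular 6-gon of circumradius 2.820 (interpolated between r1=4.5 and r2=1.5 at t=0.560) (perimeter = 2·6·2.820·sin(180°/6) = 16.92 mm); the cube at (1, 7) is present — its section is the full 27.5×30 rectangle (perimeter 115.00 mm); the cube at (-2.5, 14) is not intersected at this z (z outside [4, 13.5]); Taking the union: the 2 present regions are separate (no shared area or edge), so areas and boundary lengths simply add and each stays a separate island — boundary = 131.92 mm; the cube at (15.5, 1) (footprint 28×7.5) is included at this height (perimeter 71.00 mm); Subtracting the remaining from the first: starting from the result so far, the 28×7.5 cube at (15.5, 1) partially overlaps it — only the 19.50 mm² overlap (of its 210.00 mm²) is removed, clipping the outline — boundary = 131.92 mm. So its perimeter = 131.92 mm. Layer 1 (z = 0.28): the cone: at t=0.070 of its height the radius interpolates to r₁+(r₂−r₁)t = 4.290, giving a regular 6-gon of that circumradius (perimeter = 2·6·4.290·sin(180°/6) = 25.74 mm); the cube at (1, 7) is not intersected at this z (z outside [2, 23]); the cube at (-2.5, 14) does not reach this height (z outside [4, 13.5]); Combining (union): only the cone is present, so the union is just that shape — boundary = 25.74 mm; the cube at (15.5, 1) is absent (z outside [1, 14.5]); Taking the first minus the rest: none of the subtracted shapes is present at this height, so the result so far is unchanged — boundary = 25.74 mm. So its perimeter = 25.74 mm. Layer 8 is larger (131.92 vs 25.74 mm).

layer 8 (z = 2.24 mm)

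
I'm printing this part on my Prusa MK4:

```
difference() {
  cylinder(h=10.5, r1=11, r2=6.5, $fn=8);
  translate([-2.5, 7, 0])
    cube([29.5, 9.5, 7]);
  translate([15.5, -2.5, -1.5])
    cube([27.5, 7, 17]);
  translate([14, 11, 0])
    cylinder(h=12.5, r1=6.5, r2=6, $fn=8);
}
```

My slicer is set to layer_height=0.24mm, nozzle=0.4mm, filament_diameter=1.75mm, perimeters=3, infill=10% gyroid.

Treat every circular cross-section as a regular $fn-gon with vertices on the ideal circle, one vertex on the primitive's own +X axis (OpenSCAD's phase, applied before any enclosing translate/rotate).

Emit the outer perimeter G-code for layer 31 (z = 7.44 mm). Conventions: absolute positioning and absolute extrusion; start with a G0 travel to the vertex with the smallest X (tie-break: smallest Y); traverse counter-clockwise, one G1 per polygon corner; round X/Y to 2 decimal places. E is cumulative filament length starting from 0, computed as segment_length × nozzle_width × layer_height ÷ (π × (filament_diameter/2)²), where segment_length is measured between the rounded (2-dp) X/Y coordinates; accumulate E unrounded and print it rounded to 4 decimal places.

G0 X-7.81 Y0.00 Z7.44
G1 X-5.52 Y-5.52 E0.2385
G1 X0.00 Y-7.81 E0.4770
G1 X5.52 Y-5.52 E0.7156
G1 X7.81 Y0.00 E0.9541
G1 X5.52 Y5.52 E1.1926
G1 X0.00 Y7.81 E1.4311
G1 X-5.52 Y5.52 E1.6697
G1 X-7.81 Y0.00 E1.9082

At z = 7.44 mm: the cone (r1=11→r2=6.5) has section circumradius 7.811 here — a regular 8-gon; the cube at (-2.5, 7) is not intersected at this z (z outside [0, 7]); the cube at (15.5, -2.5) (footprint 27.5×7) is included at this height; the cone at (14, 11) (r1=6.5→r2=6) has section circumradius 6.202 here — a regular 8-gon; Taking the first minus the rest: starting from the cone, the 27.5×7 cube at (15.5, -2.5) misses the remaining region (no effect); the cone at (14, 11) misses the remaining region (no effect) — 1 connected region. The outline is a single polygon with 8 vertices. Extrusion per mm of travel: 0.4 × 0.24 / (π × 0.875²) = 0.039912. Accumulating E over each segment gives final E = 1.9082.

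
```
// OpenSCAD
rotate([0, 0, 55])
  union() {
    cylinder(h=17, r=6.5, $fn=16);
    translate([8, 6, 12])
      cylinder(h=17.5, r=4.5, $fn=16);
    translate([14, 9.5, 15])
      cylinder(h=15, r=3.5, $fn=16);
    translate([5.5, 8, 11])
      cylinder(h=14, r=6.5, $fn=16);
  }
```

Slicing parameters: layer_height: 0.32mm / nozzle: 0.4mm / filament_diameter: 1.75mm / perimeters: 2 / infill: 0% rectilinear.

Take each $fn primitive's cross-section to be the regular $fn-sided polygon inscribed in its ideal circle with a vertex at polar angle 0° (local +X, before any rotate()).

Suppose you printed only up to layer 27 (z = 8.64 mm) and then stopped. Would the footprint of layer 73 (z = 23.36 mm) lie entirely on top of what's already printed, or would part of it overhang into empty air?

Compare the two slices. At z = 8.64: the r=6.5 cylinder contributes a regular 16-gon of circumradius 6.5 (area = (16/2)·6.500²·sin(360°/16) = 129.35 mm²); the cylinder at (8, 6) is absent (z outside [12, 29.5]); the cylinder at (14, 9.5) is not intersected at this z (z outside [15, 30]); the cylinder at (5.5, 8) is not intersected at this z (z outside [11, 25]); Merging all regions: only the r=6.5 cylinder is present, so the union is just that shape — area = 129.35 mm²; (whole slice rotated 55° about Z — lengths, areas and connectivity unchanged). At z = 23.36: the cylinder is absent (z outside [0, 17]); the r=4.5 cylinder at (8, 6) gives a regular 16-gon of circumradius 4.5 (constant along its height) (area = (16/2)·4.500²·sin(360°/16) = 61.99 mm²); the r=3.5 cylinder at (14, 9.5) gives a regular 16-gon of circumradius 3.5 (constant along its height) (area = (16/2)·3.500²·sin(360°/16) = 37.50 mm²); the r=6.5 cylinder at (5.5, 8) gives a regular 16-gon of circumradius 6.5 (constant along its height) (area = (16/2)·6.500²·sin(360°/16) = 129.35 mm²); Merging all regions: the regions partially overlap — summed areas 228.84 mm² minus the doubly-counted overlap 58.61 mm² gives 170.23 mm² — area = 170.23 mm²; (whole slice rotated 55° about Z — lengths, areas and connectivity unchanged). Checking containment: at z = 23.36 the cross-section extends beyond the z = 8.64 cross-section by about 152.21 mm².

part overhangs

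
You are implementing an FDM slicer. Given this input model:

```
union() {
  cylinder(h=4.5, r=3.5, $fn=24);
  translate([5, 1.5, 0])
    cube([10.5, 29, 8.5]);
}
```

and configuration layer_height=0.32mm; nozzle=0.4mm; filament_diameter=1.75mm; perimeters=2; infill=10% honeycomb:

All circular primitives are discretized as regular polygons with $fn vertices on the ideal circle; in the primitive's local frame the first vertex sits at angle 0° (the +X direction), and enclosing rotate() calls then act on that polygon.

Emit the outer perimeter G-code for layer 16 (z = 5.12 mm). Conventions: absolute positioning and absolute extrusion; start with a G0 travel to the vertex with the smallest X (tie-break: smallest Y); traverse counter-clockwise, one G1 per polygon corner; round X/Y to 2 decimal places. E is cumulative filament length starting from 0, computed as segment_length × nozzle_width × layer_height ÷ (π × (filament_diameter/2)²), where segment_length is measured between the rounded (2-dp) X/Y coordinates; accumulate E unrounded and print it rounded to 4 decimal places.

At z = 5.12 mm: the cylinder is absent (z outside [0, 4.5]); the cube at (5, 1.5) is present — its section is the full 10.5×29 rectangle; Merging all regions: only the 10.5×29 cube at (5, 1.5) is present, so the union is just that shape — 1 connected region. The outline is a single polygon with 4 vertices. Extrusion per mm of travel: 0.4 × 0.32 / (π × 0.875²) = 0.053216. Accumulating E over each segment gives final E = 4.2041.

G0 X5.00 Y1.50 Z5.12
G1 X15.50 Y1.50 E0.5588
G1 X15.50 Y30.50 E2.1020
G1 X5.00 Y30.50 E2.6608
G1 X5.00 Y1.50 E4.2041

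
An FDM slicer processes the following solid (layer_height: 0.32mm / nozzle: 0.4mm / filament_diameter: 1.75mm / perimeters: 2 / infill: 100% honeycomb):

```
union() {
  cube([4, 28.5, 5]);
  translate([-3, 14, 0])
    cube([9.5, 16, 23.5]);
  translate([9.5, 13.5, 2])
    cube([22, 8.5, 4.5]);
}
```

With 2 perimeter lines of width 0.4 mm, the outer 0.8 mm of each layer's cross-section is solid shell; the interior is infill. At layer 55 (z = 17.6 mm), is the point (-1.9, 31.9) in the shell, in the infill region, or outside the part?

outside

At z = 17.6 mm: the cube is not intersected at this z (z outside [0, 5]); the 9.5×16 cube at (-3, 14) contributes its full rectangle; the cube at (9.5, 13.5) is not intersected at this z (z outside [2, 6.5]); Merging all regions: only the 9.5×16 cube at (-3, 14) is present, so the union is just that shape — 1 connected region. Overall, the cross-section is a single solid region. The nearest boundary edge runs (6.50, 30.00)→(-3.00, 30.00); distance from the point to it = 1.90 mm. The point is not inside any of the regions above, so it lies outside the cross-section (1.90 mm from the nearest boundary).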